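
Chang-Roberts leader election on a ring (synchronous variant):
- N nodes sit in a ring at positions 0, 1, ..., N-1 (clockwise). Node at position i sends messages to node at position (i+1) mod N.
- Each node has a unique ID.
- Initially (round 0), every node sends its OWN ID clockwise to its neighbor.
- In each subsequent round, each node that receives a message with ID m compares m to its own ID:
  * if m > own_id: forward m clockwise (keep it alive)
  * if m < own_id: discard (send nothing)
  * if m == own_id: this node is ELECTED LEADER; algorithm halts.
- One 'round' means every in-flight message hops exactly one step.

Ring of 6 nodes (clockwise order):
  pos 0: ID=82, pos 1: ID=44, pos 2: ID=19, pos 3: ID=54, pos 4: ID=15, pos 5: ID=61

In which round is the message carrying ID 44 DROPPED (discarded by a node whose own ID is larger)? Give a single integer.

Round 1: pos1(id44) recv 82: fwd; pos2(id19) recv 44: fwd; pos3(id54) recv 19: drop; pos4(id15) recv 54: fwd; pos5(id61) recv 15: drop; pos0(id82) recv 61: drop
Round 2: pos2(id19) recv 82: fwd; pos3(id54) recv 44: drop; pos5(id61) recv 54: drop
Round 3: pos3(id54) recv 82: fwd
Round 4: pos4(id15) recv 82: fwd
Round 5: pos5(id61) recv 82: fwd
Round 6: pos0(id82) recv 82: ELECTED
Message ID 44 originates at pos 1; dropped at pos 3 in round 2

Answer: 2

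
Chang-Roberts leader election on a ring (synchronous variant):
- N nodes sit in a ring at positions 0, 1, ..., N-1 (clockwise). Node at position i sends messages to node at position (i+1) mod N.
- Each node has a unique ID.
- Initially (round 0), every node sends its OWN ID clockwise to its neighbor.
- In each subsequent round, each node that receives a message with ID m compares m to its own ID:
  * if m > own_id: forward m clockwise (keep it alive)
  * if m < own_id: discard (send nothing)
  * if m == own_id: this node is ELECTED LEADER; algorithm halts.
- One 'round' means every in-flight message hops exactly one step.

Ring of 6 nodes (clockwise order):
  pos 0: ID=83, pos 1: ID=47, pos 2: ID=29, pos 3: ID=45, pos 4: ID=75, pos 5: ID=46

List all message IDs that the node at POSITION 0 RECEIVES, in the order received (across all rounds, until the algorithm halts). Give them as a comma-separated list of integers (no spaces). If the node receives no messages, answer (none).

Round 1: pos1(id47) recv 83: fwd; pos2(id29) recv 47: fwd; pos3(id45) recv 29: drop; pos4(id75) recv 45: drop; pos5(id46) recv 75: fwd; pos0(id83) recv 46: drop
Round 2: pos2(id29) recv 83: fwd; pos3(id45) recv 47: fwd; pos0(id83) recv 75: drop
Round 3: pos3(id45) recv 83: fwd; pos4(id75) recv 47: drop
Round 4: pos4(id75) recv 83: fwd
Round 5: pos5(id46) recv 83: fwd
Round 6: pos0(id83) recv 83: ELECTED

Answer: 46,75,83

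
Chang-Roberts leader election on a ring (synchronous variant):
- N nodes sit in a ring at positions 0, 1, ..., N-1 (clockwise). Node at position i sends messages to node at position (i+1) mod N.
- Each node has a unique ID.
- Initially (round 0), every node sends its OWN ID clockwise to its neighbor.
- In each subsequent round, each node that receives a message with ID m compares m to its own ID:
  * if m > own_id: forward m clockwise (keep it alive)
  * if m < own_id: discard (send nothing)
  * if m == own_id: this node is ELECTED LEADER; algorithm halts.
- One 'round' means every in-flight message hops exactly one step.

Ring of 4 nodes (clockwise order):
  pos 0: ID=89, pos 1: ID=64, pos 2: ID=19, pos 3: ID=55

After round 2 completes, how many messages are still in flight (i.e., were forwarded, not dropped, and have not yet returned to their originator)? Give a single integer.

Round 1: pos1(id64) recv 89: fwd; pos2(id19) recv 64: fwd; pos3(id55) recv 19: drop; pos0(id89) recv 55: drop
Round 2: pos2(id19) recv 89: fwd; pos3(id55) recv 64: fwd
After round 2: 2 messages still in flight

Answer: 2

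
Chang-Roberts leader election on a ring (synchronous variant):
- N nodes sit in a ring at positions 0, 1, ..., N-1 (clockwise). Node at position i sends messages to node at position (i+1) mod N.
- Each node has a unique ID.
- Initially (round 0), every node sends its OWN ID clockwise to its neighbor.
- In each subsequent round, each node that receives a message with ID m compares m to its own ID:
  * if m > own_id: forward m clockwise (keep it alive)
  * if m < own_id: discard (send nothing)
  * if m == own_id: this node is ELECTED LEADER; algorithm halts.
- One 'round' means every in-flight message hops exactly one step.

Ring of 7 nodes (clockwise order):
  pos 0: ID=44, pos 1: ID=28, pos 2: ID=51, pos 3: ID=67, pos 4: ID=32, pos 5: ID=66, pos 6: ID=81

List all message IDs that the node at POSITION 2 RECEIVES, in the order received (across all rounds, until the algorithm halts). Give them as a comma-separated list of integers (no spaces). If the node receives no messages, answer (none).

Answer: 28,44,81

Derivation:
Round 1: pos1(id28) recv 44: fwd; pos2(id51) recv 28: drop; pos3(id67) recv 51: drop; pos4(id32) recv 67: fwd; pos5(id66) recv 32: drop; pos6(id81) recv 66: drop; pos0(id44) recv 81: fwd
Round 2: pos2(id51) recv 44: drop; pos5(id66) recv 67: fwd; pos1(id28) recv 81: fwd
Round 3: pos6(id81) recv 67: drop; pos2(id51) recv 81: fwd
Round 4: pos3(id67) recv 81: fwd
Round 5: pos4(id32) recv 81: fwd
Round 6: pos5(id66) recv 81: fwd
Round 7: pos6(id81) recv 81: ELECTED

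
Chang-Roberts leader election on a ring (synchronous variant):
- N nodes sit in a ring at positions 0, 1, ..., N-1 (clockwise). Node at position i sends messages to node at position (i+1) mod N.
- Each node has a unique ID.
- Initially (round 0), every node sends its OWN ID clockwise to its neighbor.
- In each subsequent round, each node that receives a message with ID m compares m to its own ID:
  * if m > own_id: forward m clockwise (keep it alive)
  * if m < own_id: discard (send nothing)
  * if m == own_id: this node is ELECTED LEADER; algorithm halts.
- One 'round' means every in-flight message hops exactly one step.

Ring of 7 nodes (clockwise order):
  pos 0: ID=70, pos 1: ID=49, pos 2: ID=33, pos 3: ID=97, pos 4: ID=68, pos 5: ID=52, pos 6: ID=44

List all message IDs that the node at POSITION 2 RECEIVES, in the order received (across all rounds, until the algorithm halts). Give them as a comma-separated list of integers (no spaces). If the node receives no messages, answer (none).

Round 1: pos1(id49) recv 70: fwd; pos2(id33) recv 49: fwd; pos3(id97) recv 33: drop; pos4(id68) recv 97: fwd; pos5(id52) recv 68: fwd; pos6(id44) recv 52: fwd; pos0(id70) recv 44: drop
Round 2: pos2(id33) recv 70: fwd; pos3(id97) recv 49: drop; pos5(id52) recv 97: fwd; pos6(id44) recv 68: fwd; pos0(id70) recv 52: drop
Round 3: pos3(id97) recv 70: drop; pos6(id44) recv 97: fwd; pos0(id70) recv 68: drop
Round 4: pos0(id70) recv 97: fwd
Round 5: pos1(id49) recv 97: fwd
Round 6: pos2(id33) recv 97: fwd
Round 7: pos3(id97) recv 97: ELECTED

Answer: 49,70,97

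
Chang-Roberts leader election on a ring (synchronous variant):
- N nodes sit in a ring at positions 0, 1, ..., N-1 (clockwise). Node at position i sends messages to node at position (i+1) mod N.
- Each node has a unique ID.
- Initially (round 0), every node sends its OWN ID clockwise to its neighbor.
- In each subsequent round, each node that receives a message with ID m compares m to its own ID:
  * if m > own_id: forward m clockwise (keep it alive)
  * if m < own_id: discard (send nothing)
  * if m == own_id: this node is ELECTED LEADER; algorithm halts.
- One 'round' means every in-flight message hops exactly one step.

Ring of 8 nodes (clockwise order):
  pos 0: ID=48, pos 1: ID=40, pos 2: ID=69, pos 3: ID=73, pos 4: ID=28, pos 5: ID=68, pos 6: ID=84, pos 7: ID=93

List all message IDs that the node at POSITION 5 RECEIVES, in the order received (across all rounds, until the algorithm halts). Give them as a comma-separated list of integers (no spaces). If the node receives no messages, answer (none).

Round 1: pos1(id40) recv 48: fwd; pos2(id69) recv 40: drop; pos3(id73) recv 69: drop; pos4(id28) recv 73: fwd; pos5(id68) recv 28: drop; pos6(id84) recv 68: drop; pos7(id93) recv 84: drop; pos0(id48) recv 93: fwd
Round 2: pos2(id69) recv 48: drop; pos5(id68) recv 73: fwd; pos1(id40) recv 93: fwd
Round 3: pos6(id84) recv 73: drop; pos2(id69) recv 93: fwd
Round 4: pos3(id73) recv 93: fwd
Round 5: pos4(id28) recv 93: fwd
Round 6: pos5(id68) recv 93: fwd
Round 7: pos6(id84) recv 93: fwd
Round 8: pos7(id93) recv 93: ELECTED

Answer: 28,73,93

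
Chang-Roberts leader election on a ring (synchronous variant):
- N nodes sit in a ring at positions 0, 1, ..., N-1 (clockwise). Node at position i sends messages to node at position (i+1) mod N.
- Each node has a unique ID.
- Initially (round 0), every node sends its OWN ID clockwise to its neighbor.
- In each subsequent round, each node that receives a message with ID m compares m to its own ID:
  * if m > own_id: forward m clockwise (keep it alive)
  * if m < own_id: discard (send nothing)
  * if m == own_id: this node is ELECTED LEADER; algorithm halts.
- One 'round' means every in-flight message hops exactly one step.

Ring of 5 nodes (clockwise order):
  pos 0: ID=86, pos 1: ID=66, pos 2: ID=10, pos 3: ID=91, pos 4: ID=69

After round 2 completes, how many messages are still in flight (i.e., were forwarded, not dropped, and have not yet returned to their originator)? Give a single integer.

Answer: 2

Derivation:
Round 1: pos1(id66) recv 86: fwd; pos2(id10) recv 66: fwd; pos3(id91) recv 10: drop; pos4(id69) recv 91: fwd; pos0(id86) recv 69: drop
Round 2: pos2(id10) recv 86: fwd; pos3(id91) recv 66: drop; pos0(id86) recv 91: fwd
After round 2: 2 messages still in flight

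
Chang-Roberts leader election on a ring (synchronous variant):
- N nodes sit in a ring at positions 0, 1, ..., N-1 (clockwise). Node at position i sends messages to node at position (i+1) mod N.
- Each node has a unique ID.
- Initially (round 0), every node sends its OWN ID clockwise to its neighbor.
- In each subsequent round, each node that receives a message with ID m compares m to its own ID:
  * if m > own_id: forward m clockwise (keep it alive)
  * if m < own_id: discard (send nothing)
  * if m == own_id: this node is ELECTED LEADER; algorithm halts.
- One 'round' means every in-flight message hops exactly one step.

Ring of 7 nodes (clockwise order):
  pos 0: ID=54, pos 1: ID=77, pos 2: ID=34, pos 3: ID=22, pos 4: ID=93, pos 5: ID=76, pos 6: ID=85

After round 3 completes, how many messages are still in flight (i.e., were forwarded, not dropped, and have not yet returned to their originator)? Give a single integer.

Round 1: pos1(id77) recv 54: drop; pos2(id34) recv 77: fwd; pos3(id22) recv 34: fwd; pos4(id93) recv 22: drop; pos5(id76) recv 93: fwd; pos6(id85) recv 76: drop; pos0(id54) recv 85: fwd
Round 2: pos3(id22) recv 77: fwd; pos4(id93) recv 34: drop; pos6(id85) recv 93: fwd; pos1(id77) recv 85: fwd
Round 3: pos4(id93) recv 77: drop; pos0(id54) recv 93: fwd; pos2(id34) recv 85: fwd
After round 3: 2 messages still in flight

Answer: 2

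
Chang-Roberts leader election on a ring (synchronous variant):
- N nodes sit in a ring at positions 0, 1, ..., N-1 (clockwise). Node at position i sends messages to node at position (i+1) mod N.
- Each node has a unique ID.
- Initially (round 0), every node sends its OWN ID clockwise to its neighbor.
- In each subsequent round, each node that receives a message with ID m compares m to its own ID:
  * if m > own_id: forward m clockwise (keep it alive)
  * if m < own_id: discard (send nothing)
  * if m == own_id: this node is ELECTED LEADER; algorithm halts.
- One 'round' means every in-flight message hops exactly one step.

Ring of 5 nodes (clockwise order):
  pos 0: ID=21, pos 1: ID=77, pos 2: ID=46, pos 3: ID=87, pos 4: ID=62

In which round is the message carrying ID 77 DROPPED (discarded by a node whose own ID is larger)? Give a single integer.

Round 1: pos1(id77) recv 21: drop; pos2(id46) recv 77: fwd; pos3(id87) recv 46: drop; pos4(id62) recv 87: fwd; pos0(id21) recv 62: fwd
Round 2: pos3(id87) recv 77: drop; pos0(id21) recv 87: fwd; pos1(id77) recv 62: drop
Round 3: pos1(id77) recv 87: fwd
Round 4: pos2(id46) recv 87: fwd
Round 5: pos3(id87) recv 87: ELECTED
Message ID 77 originates at pos 1; dropped at pos 3 in round 2

Answer: 2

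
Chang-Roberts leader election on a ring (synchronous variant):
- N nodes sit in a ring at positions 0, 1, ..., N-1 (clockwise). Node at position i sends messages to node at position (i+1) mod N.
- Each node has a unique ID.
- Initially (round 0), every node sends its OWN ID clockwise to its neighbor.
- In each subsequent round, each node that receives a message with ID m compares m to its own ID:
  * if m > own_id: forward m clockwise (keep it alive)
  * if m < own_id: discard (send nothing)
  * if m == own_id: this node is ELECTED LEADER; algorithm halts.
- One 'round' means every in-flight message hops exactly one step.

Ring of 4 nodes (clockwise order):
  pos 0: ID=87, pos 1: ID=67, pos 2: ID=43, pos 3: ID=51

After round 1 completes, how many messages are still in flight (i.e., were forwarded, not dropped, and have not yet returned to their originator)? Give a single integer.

Round 1: pos1(id67) recv 87: fwd; pos2(id43) recv 67: fwd; pos3(id51) recv 43: drop; pos0(id87) recv 51: drop
After round 1: 2 messages still in flight

Answer: 2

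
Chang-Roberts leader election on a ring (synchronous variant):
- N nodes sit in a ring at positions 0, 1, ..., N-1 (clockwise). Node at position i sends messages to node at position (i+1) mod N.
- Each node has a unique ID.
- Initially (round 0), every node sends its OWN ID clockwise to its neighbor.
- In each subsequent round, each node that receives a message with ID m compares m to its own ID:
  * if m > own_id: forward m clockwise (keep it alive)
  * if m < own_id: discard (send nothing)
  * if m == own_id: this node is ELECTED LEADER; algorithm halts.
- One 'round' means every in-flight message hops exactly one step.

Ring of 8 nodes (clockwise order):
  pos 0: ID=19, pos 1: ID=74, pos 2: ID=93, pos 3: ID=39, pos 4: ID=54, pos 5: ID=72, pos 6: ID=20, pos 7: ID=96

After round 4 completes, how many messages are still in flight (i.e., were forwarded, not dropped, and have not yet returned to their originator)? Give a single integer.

Round 1: pos1(id74) recv 19: drop; pos2(id93) recv 74: drop; pos3(id39) recv 93: fwd; pos4(id54) recv 39: drop; pos5(id72) recv 54: drop; pos6(id20) recv 72: fwd; pos7(id96) recv 20: drop; pos0(id19) recv 96: fwd
Round 2: pos4(id54) recv 93: fwd; pos7(id96) recv 72: drop; pos1(id74) recv 96: fwd
Round 3: pos5(id72) recv 93: fwd; pos2(id93) recv 96: fwd
Round 4: pos6(id20) recv 93: fwd; pos3(id39) recv 96: fwd
After round 4: 2 messages still in flight

Answer: 2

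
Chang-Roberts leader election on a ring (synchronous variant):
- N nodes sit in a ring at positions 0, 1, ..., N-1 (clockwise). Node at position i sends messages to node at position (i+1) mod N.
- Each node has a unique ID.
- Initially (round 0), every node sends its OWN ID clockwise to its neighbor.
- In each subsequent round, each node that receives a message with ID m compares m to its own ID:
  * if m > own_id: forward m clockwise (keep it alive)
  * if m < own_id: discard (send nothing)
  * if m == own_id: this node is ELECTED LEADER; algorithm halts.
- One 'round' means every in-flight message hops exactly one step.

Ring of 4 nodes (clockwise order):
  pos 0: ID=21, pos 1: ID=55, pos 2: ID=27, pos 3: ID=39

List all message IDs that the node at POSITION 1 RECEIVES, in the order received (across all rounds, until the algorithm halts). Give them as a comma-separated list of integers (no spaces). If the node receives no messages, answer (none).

Answer: 21,39,55

Derivation:
Round 1: pos1(id55) recv 21: drop; pos2(id27) recv 55: fwd; pos3(id39) recv 27: drop; pos0(id21) recv 39: fwd
Round 2: pos3(id39) recv 55: fwd; pos1(id55) recv 39: drop
Round 3: pos0(id21) recv 55: fwd
Round 4: pos1(id55) recv 55: ELECTED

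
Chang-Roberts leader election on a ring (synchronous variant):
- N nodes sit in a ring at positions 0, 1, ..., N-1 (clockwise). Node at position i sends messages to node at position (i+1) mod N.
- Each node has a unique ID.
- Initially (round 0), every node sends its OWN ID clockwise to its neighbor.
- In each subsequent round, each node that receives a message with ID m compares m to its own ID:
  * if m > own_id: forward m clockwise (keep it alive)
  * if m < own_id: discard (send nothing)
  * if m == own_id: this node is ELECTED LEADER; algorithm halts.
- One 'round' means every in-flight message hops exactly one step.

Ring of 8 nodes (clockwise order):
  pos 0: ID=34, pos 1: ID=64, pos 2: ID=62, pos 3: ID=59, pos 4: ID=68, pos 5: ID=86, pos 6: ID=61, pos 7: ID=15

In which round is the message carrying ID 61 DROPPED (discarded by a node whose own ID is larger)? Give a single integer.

Answer: 3

Derivation:
Round 1: pos1(id64) recv 34: drop; pos2(id62) recv 64: fwd; pos3(id59) recv 62: fwd; pos4(id68) recv 59: drop; pos5(id86) recv 68: drop; pos6(id61) recv 86: fwd; pos7(id15) recv 61: fwd; pos0(id34) recv 15: drop
Round 2: pos3(id59) recv 64: fwd; pos4(id68) recv 62: drop; pos7(id15) recv 86: fwd; pos0(id34) recv 61: fwd
Round 3: pos4(id68) recv 64: drop; pos0(id34) recv 86: fwd; pos1(id64) recv 61: drop
Round 4: pos1(id64) recv 86: fwd
Round 5: pos2(id62) recv 86: fwd
Round 6: pos3(id59) recv 86: fwd
Round 7: pos4(id68) recv 86: fwd
Round 8: pos5(id86) recv 86: ELECTED
Message ID 61 originates at pos 6; dropped at pos 1 in round 3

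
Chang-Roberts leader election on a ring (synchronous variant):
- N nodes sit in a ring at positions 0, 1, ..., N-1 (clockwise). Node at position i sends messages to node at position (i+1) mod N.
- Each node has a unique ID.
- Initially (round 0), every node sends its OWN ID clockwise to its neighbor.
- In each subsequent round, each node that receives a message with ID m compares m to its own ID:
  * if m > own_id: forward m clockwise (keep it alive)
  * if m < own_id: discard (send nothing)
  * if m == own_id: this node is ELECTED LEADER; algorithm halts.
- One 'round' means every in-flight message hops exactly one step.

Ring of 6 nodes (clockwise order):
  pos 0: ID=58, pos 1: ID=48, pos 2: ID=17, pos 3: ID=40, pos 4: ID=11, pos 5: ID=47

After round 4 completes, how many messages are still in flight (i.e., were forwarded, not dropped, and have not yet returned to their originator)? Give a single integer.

Answer: 2

Derivation:
Round 1: pos1(id48) recv 58: fwd; pos2(id17) recv 48: fwd; pos3(id40) recv 17: drop; pos4(id11) recv 40: fwd; pos5(id47) recv 11: drop; pos0(id58) recv 47: drop
Round 2: pos2(id17) recv 58: fwd; pos3(id40) recv 48: fwd; pos5(id47) recv 40: drop
Round 3: pos3(id40) recv 58: fwd; pos4(id11) recv 48: fwd
Round 4: pos4(id11) recv 58: fwd; pos5(id47) recv 48: fwd
After round 4: 2 messages still in flight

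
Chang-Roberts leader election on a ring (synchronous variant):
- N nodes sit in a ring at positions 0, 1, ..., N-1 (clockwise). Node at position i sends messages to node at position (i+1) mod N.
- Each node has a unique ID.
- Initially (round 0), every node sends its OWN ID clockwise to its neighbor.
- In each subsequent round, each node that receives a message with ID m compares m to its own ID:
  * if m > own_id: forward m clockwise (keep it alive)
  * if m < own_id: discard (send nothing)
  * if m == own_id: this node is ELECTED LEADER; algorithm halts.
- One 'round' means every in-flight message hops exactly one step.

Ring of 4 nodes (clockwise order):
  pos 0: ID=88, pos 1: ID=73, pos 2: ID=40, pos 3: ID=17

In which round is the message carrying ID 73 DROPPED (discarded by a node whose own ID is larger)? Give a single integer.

Round 1: pos1(id73) recv 88: fwd; pos2(id40) recv 73: fwd; pos3(id17) recv 40: fwd; pos0(id88) recv 17: drop
Round 2: pos2(id40) recv 88: fwd; pos3(id17) recv 73: fwd; pos0(id88) recv 40: drop
Round 3: pos3(id17) recv 88: fwd; pos0(id88) recv 73: drop
Round 4: pos0(id88) recv 88: ELECTED
Message ID 73 originates at pos 1; dropped at pos 0 in round 3

Answer: 3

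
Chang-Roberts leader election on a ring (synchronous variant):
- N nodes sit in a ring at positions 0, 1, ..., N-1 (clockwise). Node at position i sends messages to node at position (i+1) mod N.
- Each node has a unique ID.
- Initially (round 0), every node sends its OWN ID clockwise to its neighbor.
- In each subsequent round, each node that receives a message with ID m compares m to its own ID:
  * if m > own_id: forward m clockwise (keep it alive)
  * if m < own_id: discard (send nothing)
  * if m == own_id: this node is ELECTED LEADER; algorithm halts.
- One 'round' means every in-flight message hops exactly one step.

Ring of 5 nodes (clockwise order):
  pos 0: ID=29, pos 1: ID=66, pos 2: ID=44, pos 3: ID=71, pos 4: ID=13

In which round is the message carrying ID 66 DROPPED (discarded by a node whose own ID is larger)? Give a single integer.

Round 1: pos1(id66) recv 29: drop; pos2(id44) recv 66: fwd; pos3(id71) recv 44: drop; pos4(id13) recv 71: fwd; pos0(id29) recv 13: drop
Round 2: pos3(id71) recv 66: drop; pos0(id29) recv 71: fwd
Round 3: pos1(id66) recv 71: fwd
Round 4: pos2(id44) recv 71: fwd
Round 5: pos3(id71) recv 71: ELECTED
Message ID 66 originates at pos 1; dropped at pos 3 in round 2

Answer: 2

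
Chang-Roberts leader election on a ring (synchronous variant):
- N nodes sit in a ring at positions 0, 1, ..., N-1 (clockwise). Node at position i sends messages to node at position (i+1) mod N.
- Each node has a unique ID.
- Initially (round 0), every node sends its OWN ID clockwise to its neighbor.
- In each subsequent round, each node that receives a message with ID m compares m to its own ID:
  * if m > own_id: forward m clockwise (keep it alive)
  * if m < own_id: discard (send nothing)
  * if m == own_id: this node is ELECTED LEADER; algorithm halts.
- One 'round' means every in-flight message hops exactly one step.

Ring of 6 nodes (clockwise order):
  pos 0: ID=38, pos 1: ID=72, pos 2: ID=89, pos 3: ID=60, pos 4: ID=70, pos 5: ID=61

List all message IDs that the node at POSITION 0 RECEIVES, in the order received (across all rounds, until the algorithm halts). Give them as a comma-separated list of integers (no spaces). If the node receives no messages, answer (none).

Answer: 61,70,89

Derivation:
Round 1: pos1(id72) recv 38: drop; pos2(id89) recv 72: drop; pos3(id60) recv 89: fwd; pos4(id70) recv 60: drop; pos5(id61) recv 70: fwd; pos0(id38) recv 61: fwd
Round 2: pos4(id70) recv 89: fwd; pos0(id38) recv 70: fwd; pos1(id72) recv 61: drop
Round 3: pos5(id61) recv 89: fwd; pos1(id72) recv 70: drop
Round 4: pos0(id38) recv 89: fwd
Round 5: pos1(id72) recv 89: fwd
Round 6: pos2(id89) recv 89: ELECTED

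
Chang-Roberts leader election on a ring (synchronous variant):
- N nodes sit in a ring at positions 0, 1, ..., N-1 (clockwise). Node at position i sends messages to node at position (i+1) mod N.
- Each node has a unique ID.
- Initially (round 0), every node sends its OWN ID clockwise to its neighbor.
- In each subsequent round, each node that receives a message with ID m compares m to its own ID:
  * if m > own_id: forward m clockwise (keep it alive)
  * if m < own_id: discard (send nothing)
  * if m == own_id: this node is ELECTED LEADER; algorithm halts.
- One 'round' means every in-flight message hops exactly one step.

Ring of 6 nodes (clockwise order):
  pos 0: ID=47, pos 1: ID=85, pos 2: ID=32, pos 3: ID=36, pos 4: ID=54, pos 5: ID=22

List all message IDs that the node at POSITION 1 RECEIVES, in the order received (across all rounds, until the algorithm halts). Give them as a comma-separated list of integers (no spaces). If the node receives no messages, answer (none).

Answer: 47,54,85

Derivation:
Round 1: pos1(id85) recv 47: drop; pos2(id32) recv 85: fwd; pos3(id36) recv 32: drop; pos4(id54) recv 36: drop; pos5(id22) recv 54: fwd; pos0(id47) recv 22: drop
Round 2: pos3(id36) recv 85: fwd; pos0(id47) recv 54: fwd
Round 3: pos4(id54) recv 85: fwd; pos1(id85) recv 54: drop
Round 4: pos5(id22) recv 85: fwd
Round 5: pos0(id47) recv 85: fwd
Round 6: pos1(id85) recv 85: ELECTED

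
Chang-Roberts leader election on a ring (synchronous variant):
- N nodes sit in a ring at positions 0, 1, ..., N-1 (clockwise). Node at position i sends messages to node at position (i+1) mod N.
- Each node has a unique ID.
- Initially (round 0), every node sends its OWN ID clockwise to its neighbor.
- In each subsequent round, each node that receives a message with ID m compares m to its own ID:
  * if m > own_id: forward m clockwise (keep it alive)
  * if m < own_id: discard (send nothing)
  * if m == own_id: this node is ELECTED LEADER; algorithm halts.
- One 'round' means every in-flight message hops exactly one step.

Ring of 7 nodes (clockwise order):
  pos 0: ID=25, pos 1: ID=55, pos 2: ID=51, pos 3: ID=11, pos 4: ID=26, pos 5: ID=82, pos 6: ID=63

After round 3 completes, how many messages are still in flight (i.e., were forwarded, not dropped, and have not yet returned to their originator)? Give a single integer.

Round 1: pos1(id55) recv 25: drop; pos2(id51) recv 55: fwd; pos3(id11) recv 51: fwd; pos4(id26) recv 11: drop; pos5(id82) recv 26: drop; pos6(id63) recv 82: fwd; pos0(id25) recv 63: fwd
Round 2: pos3(id11) recv 55: fwd; pos4(id26) recv 51: fwd; pos0(id25) recv 82: fwd; pos1(id55) recv 63: fwd
Round 3: pos4(id26) recv 55: fwd; pos5(id82) recv 51: drop; pos1(id55) recv 82: fwd; pos2(id51) recv 63: fwd
After round 3: 3 messages still in flight

Answer: 3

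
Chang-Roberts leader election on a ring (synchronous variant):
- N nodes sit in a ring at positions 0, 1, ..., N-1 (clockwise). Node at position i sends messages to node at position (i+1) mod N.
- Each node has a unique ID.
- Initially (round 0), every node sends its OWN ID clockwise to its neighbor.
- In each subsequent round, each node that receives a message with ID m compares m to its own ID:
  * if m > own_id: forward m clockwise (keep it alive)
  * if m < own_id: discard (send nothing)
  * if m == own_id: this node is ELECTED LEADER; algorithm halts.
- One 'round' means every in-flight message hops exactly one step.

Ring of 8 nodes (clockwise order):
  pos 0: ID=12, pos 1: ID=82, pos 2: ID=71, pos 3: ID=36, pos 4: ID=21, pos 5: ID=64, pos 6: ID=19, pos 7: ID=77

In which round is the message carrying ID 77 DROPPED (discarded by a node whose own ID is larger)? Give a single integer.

Round 1: pos1(id82) recv 12: drop; pos2(id71) recv 82: fwd; pos3(id36) recv 71: fwd; pos4(id21) recv 36: fwd; pos5(id64) recv 21: drop; pos6(id19) recv 64: fwd; pos7(id77) recv 19: drop; pos0(id12) recv 77: fwd
Round 2: pos3(id36) recv 82: fwd; pos4(id21) recv 71: fwd; pos5(id64) recv 36: drop; pos7(id77) recv 64: drop; pos1(id82) recv 77: drop
Round 3: pos4(id21) recv 82: fwd; pos5(id64) recv 71: fwd
Round 4: pos5(id64) recv 82: fwd; pos6(id19) recv 71: fwd
Round 5: pos6(id19) recv 82: fwd; pos7(id77) recv 71: drop
Round 6: pos7(id77) recv 82: fwd
Round 7: pos0(id12) recv 82: fwd
Round 8: pos1(id82) recv 82: ELECTED
Message ID 77 originates at pos 7; dropped at pos 1 in round 2

Answer: 2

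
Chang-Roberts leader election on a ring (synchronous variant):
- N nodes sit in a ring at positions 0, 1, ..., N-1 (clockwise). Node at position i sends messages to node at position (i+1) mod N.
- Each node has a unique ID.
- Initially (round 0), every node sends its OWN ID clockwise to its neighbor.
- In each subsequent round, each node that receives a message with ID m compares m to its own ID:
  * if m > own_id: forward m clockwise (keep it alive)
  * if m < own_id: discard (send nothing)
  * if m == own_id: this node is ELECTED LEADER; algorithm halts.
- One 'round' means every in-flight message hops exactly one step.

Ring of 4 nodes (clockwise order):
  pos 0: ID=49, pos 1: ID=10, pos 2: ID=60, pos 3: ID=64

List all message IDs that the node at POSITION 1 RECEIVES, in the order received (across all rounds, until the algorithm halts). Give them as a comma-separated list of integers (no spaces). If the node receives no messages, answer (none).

Round 1: pos1(id10) recv 49: fwd; pos2(id60) recv 10: drop; pos3(id64) recv 60: drop; pos0(id49) recv 64: fwd
Round 2: pos2(id60) recv 49: drop; pos1(id10) recv 64: fwd
Round 3: pos2(id60) recv 64: fwd
Round 4: pos3(id64) recv 64: ELECTED

Answer: 49,64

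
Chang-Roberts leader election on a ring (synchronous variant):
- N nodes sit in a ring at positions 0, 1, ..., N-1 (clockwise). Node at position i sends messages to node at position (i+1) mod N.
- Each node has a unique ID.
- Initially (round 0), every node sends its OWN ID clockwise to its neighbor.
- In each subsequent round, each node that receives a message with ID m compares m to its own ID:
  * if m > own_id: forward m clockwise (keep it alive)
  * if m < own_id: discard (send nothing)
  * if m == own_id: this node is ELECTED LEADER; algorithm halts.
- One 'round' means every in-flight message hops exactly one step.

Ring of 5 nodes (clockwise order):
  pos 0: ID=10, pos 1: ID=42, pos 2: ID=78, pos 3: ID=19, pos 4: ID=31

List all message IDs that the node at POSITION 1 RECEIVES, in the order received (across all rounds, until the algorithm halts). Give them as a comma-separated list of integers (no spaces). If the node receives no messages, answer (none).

Round 1: pos1(id42) recv 10: drop; pos2(id78) recv 42: drop; pos3(id19) recv 78: fwd; pos4(id31) recv 19: drop; pos0(id10) recv 31: fwd
Round 2: pos4(id31) recv 78: fwd; pos1(id42) recv 31: drop
Round 3: pos0(id10) recv 78: fwd
Round 4: pos1(id42) recv 78: fwd
Round 5: pos2(id78) recv 78: ELECTED

Answer: 10,31,78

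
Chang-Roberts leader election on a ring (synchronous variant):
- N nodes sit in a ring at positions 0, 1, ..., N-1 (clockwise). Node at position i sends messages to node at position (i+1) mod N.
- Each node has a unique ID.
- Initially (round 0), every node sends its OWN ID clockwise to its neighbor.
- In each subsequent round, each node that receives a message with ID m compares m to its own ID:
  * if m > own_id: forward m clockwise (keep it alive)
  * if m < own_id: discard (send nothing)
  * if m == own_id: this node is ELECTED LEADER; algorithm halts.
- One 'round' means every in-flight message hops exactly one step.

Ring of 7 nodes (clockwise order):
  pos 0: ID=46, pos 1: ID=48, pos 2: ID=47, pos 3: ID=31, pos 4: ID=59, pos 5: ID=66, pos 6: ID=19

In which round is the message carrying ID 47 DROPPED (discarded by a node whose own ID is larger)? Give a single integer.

Round 1: pos1(id48) recv 46: drop; pos2(id47) recv 48: fwd; pos3(id31) recv 47: fwd; pos4(id59) recv 31: drop; pos5(id66) recv 59: drop; pos6(id19) recv 66: fwd; pos0(id46) recv 19: drop
Round 2: pos3(id31) recv 48: fwd; pos4(id59) recv 47: drop; pos0(id46) recv 66: fwd
Round 3: pos4(id59) recv 48: drop; pos1(id48) recv 66: fwd
Round 4: pos2(id47) recv 66: fwd
Round 5: pos3(id31) recv 66: fwd
Round 6: pos4(id59) recv 66: fwd
Round 7: pos5(id66) recv 66: ELECTED
Message ID 47 originates at pos 2; dropped at pos 4 in round 2

Answer: 2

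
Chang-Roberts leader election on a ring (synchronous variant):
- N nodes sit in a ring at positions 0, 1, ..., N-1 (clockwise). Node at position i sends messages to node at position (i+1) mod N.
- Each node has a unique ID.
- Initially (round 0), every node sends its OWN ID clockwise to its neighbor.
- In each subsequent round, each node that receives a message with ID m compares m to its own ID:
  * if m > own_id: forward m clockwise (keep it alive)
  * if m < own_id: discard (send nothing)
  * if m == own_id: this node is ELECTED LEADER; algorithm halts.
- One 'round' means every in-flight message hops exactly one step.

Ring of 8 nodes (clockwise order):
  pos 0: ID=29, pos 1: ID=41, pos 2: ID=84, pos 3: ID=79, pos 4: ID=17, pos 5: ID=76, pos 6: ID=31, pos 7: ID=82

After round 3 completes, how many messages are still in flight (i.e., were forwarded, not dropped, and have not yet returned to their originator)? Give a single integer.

Answer: 2

Derivation:
Round 1: pos1(id41) recv 29: drop; pos2(id84) recv 41: drop; pos3(id79) recv 84: fwd; pos4(id17) recv 79: fwd; pos5(id76) recv 17: drop; pos6(id31) recv 76: fwd; pos7(id82) recv 31: drop; pos0(id29) recv 82: fwd
Round 2: pos4(id17) recv 84: fwd; pos5(id76) recv 79: fwd; pos7(id82) recv 76: drop; pos1(id41) recv 82: fwd
Round 3: pos5(id76) recv 84: fwd; pos6(id31) recv 79: fwd; pos2(id84) recv 82: drop
After round 3: 2 messages still in flight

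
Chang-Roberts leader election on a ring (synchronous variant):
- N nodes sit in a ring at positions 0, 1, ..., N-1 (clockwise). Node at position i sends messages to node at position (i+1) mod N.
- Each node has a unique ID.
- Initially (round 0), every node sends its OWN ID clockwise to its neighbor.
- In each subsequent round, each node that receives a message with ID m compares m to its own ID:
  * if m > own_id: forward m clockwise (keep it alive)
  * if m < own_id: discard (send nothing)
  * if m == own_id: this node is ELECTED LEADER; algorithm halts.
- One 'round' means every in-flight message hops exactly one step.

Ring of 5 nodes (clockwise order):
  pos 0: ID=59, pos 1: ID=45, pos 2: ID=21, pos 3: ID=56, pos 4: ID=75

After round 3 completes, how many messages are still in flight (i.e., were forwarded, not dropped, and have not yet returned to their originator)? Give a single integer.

Answer: 2

Derivation:
Round 1: pos1(id45) recv 59: fwd; pos2(id21) recv 45: fwd; pos3(id56) recv 21: drop; pos4(id75) recv 56: drop; pos0(id59) recv 75: fwd
Round 2: pos2(id21) recv 59: fwd; pos3(id56) recv 45: drop; pos1(id45) recv 75: fwd
Round 3: pos3(id56) recv 59: fwd; pos2(id21) recv 75: fwd
After round 3: 2 messages still in flight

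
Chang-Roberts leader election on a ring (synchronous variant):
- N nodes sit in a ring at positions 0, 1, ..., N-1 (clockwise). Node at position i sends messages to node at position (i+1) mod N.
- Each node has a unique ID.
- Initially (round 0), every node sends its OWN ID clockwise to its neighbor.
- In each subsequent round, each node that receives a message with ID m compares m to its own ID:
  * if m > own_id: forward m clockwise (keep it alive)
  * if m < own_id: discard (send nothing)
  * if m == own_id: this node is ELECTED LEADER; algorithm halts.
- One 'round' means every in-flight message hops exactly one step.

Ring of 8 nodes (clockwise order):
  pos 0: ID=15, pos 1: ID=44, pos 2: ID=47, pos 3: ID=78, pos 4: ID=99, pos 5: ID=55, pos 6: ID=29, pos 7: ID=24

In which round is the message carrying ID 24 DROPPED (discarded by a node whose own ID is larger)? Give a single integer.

Answer: 2

Derivation:
Round 1: pos1(id44) recv 15: drop; pos2(id47) recv 44: drop; pos3(id78) recv 47: drop; pos4(id99) recv 78: drop; pos5(id55) recv 99: fwd; pos6(id29) recv 55: fwd; pos7(id24) recv 29: fwd; pos0(id15) recv 24: fwd
Round 2: pos6(id29) recv 99: fwd; pos7(id24) recv 55: fwd; pos0(id15) recv 29: fwd; pos1(id44) recv 24: drop
Round 3: pos7(id24) recv 99: fwd; pos0(id15) recv 55: fwd; pos1(id44) recv 29: drop
Round 4: pos0(id15) recv 99: fwd; pos1(id44) recv 55: fwd
Round 5: pos1(id44) recv 99: fwd; pos2(id47) recv 55: fwd
Round 6: pos2(id47) recv 99: fwd; pos3(id78) recv 55: drop
Round 7: pos3(id78) recv 99: fwd
Round 8: pos4(id99) recv 99: ELECTED
Message ID 24 originates at pos 7; dropped at pos 1 in round 2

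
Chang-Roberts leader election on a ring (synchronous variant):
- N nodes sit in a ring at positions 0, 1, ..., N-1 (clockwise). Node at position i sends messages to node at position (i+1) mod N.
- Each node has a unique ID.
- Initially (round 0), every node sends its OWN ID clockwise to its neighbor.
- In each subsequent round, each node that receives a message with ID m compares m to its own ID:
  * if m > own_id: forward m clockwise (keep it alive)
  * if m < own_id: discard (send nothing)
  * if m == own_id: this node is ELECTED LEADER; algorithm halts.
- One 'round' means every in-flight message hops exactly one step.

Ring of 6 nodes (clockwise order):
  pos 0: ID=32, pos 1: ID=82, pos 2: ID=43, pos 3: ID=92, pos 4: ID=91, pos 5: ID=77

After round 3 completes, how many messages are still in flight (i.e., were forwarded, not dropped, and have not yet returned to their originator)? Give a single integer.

Round 1: pos1(id82) recv 32: drop; pos2(id43) recv 82: fwd; pos3(id92) recv 43: drop; pos4(id91) recv 92: fwd; pos5(id77) recv 91: fwd; pos0(id32) recv 77: fwd
Round 2: pos3(id92) recv 82: drop; pos5(id77) recv 92: fwd; pos0(id32) recv 91: fwd; pos1(id82) recv 77: drop
Round 3: pos0(id32) recv 92: fwd; pos1(id82) recv 91: fwd
After round 3: 2 messages still in flight

Answer: 2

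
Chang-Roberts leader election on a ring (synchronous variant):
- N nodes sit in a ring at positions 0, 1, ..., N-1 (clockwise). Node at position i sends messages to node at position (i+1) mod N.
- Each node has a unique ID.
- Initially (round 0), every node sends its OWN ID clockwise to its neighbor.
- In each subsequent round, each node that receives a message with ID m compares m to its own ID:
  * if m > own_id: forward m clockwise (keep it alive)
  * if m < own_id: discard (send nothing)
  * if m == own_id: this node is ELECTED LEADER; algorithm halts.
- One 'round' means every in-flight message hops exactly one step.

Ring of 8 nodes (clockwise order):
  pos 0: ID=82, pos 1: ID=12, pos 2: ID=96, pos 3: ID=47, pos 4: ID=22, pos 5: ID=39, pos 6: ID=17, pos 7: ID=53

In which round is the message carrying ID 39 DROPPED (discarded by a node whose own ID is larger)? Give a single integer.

Answer: 2

Derivation:
Round 1: pos1(id12) recv 82: fwd; pos2(id96) recv 12: drop; pos3(id47) recv 96: fwd; pos4(id22) recv 47: fwd; pos5(id39) recv 22: drop; pos6(id17) recv 39: fwd; pos7(id53) recv 17: drop; pos0(id82) recv 53: drop
Round 2: pos2(id96) recv 82: drop; pos4(id22) recv 96: fwd; pos5(id39) recv 47: fwd; pos7(id53) recv 39: drop
Round 3: pos5(id39) recv 96: fwd; pos6(id17) recv 47: fwd
Round 4: pos6(id17) recv 96: fwd; pos7(id53) recv 47: drop
Round 5: pos7(id53) recv 96: fwd
Round 6: pos0(id82) recv 96: fwd
Round 7: pos1(id12) recv 96: fwd
Round 8: pos2(id96) recv 96: ELECTED
Message ID 39 originates at pos 5; dropped at pos 7 in round 2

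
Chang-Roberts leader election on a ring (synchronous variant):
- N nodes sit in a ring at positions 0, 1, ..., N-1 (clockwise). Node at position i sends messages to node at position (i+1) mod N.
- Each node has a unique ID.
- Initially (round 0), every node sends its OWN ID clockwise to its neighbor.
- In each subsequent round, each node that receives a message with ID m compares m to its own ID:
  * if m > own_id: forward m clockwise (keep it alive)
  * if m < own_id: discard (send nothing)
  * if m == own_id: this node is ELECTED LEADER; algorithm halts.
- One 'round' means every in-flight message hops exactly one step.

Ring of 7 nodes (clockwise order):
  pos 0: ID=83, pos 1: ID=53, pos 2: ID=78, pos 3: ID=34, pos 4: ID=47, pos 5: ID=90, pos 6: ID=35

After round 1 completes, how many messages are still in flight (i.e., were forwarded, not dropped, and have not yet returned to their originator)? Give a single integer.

Answer: 3

Derivation:
Round 1: pos1(id53) recv 83: fwd; pos2(id78) recv 53: drop; pos3(id34) recv 78: fwd; pos4(id47) recv 34: drop; pos5(id90) recv 47: drop; pos6(id35) recv 90: fwd; pos0(id83) recv 35: drop
After round 1: 3 messages still in flight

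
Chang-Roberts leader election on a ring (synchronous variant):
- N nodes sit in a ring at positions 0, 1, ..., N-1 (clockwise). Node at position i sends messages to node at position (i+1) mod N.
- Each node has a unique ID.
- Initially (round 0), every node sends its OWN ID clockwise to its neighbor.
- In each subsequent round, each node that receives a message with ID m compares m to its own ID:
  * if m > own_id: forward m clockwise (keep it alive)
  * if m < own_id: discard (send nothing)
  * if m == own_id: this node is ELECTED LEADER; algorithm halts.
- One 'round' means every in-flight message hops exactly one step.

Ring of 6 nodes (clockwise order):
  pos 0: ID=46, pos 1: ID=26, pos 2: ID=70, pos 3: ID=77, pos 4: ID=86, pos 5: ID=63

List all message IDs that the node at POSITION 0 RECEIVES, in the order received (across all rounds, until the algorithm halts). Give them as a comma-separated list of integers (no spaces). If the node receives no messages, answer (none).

Round 1: pos1(id26) recv 46: fwd; pos2(id70) recv 26: drop; pos3(id77) recv 70: drop; pos4(id86) recv 77: drop; pos5(id63) recv 86: fwd; pos0(id46) recv 63: fwd
Round 2: pos2(id70) recv 46: drop; pos0(id46) recv 86: fwd; pos1(id26) recv 63: fwd
Round 3: pos1(id26) recv 86: fwd; pos2(id70) recv 63: drop
Round 4: pos2(id70) recv 86: fwd
Round 5: pos3(id77) recv 86: fwd
Round 6: pos4(id86) recv 86: ELECTED

Answer: 63,86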